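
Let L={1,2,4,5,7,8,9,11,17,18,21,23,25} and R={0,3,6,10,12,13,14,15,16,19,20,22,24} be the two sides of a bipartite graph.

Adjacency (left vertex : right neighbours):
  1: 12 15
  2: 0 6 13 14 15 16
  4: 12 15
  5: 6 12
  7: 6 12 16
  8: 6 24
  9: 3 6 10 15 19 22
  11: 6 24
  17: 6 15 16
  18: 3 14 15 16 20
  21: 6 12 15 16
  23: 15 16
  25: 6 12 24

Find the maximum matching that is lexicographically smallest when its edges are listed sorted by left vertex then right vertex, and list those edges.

|M| = 8 (so the lex-smallest maximum matching has 8 edges)
process left vertices in ascending order; for each, take the smallest-labelled available neighbour that still permits 8 edges overall, or leave it unmatched if none does
lex-smallest matching: {1-12, 2-0, 4-15, 5-6, 7-16, 8-24, 9-3, 18-14}

Lex-smallest maximum matching: {(1,12), (2,0), (4,15), (5,6), (7,16), (8,24), (9,3), (18,14)}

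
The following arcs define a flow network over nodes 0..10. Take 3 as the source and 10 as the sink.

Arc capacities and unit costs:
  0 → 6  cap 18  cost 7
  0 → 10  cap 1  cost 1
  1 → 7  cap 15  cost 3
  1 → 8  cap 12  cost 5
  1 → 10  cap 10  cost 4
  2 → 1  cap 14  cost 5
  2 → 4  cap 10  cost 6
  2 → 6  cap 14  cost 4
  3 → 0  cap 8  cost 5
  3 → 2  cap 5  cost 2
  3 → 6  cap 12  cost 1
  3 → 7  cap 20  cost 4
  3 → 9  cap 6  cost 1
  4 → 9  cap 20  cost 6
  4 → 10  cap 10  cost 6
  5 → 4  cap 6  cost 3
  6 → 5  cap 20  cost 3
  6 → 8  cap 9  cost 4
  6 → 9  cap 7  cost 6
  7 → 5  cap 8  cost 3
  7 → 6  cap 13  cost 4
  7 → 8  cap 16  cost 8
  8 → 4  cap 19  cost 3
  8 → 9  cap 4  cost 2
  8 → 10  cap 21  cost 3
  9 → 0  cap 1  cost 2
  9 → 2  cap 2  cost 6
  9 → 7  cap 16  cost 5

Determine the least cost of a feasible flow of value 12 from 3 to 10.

shortest-cost path #1: 3→9→0→10 push 1 @ unit cost 4 (adds 4)
shortest-cost path #2: 3→6→8→10 push 9 @ unit cost 8 (adds 72)
shortest-cost path #3: 3→2→1→10 push 2 @ unit cost 11 (adds 22)
total cost = 98

Minimum cost for 12 units: 98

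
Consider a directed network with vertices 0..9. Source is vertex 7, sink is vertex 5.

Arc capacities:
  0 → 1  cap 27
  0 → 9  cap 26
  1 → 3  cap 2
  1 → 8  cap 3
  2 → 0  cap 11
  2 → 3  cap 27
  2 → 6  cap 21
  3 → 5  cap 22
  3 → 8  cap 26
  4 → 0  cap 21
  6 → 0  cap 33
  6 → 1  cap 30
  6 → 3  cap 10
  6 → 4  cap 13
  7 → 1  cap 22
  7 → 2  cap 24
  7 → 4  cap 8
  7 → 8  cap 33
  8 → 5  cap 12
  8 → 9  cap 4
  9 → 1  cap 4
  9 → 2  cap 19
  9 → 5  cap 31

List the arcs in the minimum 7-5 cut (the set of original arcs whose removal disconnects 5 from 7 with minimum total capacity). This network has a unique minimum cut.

augment #1: 7→8→5 push 12
augment #2: 7→1→3→5 push 2
augment #3: 7→2→3→5 push 20
augment #4: 7→8→9→5 push 4
augment #5: 7→2→0→9→5 push 4
augment #6: 7→4→0→9→5 push 8
max flow = 50; residual-reachable set from 7 gives S-side
cut edges (S→T): {(1,3), (7,2), (7,4), (8,5), (8,9)} total cap 50

Min-cut arcs: {(1,3), (7,2), (7,4), (8,5), (8,9)} (total capacity 50)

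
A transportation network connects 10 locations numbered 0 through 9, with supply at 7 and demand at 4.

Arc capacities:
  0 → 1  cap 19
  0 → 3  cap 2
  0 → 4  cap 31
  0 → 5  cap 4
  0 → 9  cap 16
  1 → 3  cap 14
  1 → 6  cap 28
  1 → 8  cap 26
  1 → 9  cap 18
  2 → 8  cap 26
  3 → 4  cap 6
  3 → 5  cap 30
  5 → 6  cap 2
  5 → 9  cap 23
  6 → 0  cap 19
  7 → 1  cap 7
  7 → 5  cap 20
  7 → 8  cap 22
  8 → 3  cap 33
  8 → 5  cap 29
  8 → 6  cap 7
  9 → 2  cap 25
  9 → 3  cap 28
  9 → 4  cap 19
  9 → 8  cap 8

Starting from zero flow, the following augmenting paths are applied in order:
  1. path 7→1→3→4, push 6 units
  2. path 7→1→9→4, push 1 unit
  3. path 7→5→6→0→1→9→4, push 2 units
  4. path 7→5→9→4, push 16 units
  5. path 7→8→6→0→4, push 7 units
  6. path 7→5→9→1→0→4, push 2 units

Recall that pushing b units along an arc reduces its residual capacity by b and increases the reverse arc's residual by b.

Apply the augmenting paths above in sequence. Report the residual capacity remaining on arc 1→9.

Residual capacity of (1,9): 17

after path 1 (7→1→3→4, push 6): res(1,9)=18
after path 2 (7→1→9→4, push 1): res(1,9)=17
after path 3 (7→5→6→0→1→9→4, push 2): res(1,9)=15
after path 4 (7→5→9→4, push 16): res(1,9)=15
after path 5 (7→8→6→0→4, push 7): res(1,9)=15
after path 6 (7→5→9→1→0→4, push 2): res(1,9)=17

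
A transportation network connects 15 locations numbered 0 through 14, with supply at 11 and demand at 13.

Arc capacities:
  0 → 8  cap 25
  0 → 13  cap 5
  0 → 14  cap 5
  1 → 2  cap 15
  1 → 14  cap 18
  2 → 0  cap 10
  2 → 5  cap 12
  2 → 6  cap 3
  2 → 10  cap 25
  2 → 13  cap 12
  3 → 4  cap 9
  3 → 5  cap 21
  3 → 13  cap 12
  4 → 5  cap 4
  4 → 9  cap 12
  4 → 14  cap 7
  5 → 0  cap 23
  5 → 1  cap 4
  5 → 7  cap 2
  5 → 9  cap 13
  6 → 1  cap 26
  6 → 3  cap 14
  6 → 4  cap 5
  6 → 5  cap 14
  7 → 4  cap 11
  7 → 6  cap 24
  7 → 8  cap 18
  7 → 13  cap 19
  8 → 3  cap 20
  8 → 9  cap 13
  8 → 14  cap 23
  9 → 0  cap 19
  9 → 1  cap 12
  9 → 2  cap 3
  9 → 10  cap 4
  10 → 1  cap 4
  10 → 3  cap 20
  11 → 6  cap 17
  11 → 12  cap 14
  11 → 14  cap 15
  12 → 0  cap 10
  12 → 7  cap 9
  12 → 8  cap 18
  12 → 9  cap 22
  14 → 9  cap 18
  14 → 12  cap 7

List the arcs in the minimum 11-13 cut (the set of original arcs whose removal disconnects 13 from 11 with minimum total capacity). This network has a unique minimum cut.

augment #1: 11→6→3→13 push 12
augment #2: 11→12→0→13 push 5
augment #3: 11→12→7→13 push 9
augment #4: 11→6→1→2→13 push 5
augment #5: 11→14→9→2→13 push 3
augment #6: 11→14→9→1→2→13 push 4
augment #7: 11→14→9→1→2→5→7→13 push 2
max flow = 40; residual-reachable set from 11 gives S-side
cut edges (S→T): {(0,13), (2,13), (3,13), (5,7), (12,7)} total cap 40

Min-cut arcs: {(0,13), (2,13), (3,13), (5,7), (12,7)} (total capacity 40)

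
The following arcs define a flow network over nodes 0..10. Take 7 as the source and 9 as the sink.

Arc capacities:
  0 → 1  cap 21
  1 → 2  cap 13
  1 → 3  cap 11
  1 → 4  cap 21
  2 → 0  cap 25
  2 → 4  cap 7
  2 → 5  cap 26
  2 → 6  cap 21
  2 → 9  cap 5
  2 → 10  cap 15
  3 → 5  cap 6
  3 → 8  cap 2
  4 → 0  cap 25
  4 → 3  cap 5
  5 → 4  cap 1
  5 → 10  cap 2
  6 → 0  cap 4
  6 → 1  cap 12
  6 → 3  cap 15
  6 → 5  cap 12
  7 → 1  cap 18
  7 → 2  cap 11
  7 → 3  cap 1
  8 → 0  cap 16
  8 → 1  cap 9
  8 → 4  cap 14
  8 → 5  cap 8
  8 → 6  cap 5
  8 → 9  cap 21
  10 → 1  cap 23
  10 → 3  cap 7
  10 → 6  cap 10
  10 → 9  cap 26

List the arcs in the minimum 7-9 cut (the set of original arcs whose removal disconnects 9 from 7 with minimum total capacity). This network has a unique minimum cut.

augment #1: 7→2→9 push 5
augment #2: 7→2→10→9 push 6
augment #3: 7→3→8→9 push 1
augment #4: 7→1→2→10→9 push 9
augment #5: 7→1→3→8→9 push 1
augment #6: 7→1→2→5→10→9 push 2
max flow = 24; residual-reachable set from 7 gives S-side
cut edges (S→T): {(2,9), (2,10), (3,8), (5,10)} total cap 24

Min-cut arcs: {(2,9), (2,10), (3,8), (5,10)} (total capacity 24)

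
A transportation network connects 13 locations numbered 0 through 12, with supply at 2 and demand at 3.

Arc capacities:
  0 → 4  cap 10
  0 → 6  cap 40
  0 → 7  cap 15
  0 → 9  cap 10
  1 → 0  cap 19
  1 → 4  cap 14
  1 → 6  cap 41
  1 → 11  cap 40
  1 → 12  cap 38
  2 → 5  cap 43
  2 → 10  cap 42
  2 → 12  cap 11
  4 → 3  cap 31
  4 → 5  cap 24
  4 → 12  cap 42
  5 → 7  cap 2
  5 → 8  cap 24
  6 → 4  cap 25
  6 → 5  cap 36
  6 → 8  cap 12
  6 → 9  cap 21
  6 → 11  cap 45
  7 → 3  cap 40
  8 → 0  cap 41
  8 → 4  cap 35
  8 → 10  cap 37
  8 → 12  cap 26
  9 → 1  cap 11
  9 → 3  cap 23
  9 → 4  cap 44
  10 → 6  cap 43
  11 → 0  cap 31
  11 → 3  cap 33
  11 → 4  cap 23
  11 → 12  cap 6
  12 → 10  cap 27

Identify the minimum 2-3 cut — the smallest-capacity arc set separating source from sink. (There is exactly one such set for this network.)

Min-cut arcs: {(5,7), (5,8), (10,6)} (total capacity 69)

augment #1: 2→5→7→3 push 2
augment #2: 2→5→8→4→3 push 24
augment #3: 2→10→6→4→3 push 7
augment #4: 2→10→6→9→3 push 21
augment #5: 2→10→6→11→3 push 14
augment #6: 2→12→10→6→11→3 push 1
max flow = 69; residual-reachable set from 2 gives S-side
cut edges (S→T): {(5,7), (5,8), (10,6)} total cap 69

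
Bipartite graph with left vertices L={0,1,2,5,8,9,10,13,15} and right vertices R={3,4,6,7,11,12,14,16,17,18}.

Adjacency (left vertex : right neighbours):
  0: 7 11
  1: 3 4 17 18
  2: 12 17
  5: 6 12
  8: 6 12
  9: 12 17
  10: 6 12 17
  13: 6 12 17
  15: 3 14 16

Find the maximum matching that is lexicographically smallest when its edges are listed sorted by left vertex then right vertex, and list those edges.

Lex-smallest maximum matching: {(0,7), (1,3), (2,12), (5,6), (9,17), (15,14)}

|M| = 6 (so the lex-smallest maximum matching has 6 edges)
process left vertices in ascending order; for each, take the smallest-labelled available neighbour that still permits 6 edges overall, or leave it unmatched if none does
lex-smallest matching: {0-7, 1-3, 2-12, 5-6, 9-17, 15-14}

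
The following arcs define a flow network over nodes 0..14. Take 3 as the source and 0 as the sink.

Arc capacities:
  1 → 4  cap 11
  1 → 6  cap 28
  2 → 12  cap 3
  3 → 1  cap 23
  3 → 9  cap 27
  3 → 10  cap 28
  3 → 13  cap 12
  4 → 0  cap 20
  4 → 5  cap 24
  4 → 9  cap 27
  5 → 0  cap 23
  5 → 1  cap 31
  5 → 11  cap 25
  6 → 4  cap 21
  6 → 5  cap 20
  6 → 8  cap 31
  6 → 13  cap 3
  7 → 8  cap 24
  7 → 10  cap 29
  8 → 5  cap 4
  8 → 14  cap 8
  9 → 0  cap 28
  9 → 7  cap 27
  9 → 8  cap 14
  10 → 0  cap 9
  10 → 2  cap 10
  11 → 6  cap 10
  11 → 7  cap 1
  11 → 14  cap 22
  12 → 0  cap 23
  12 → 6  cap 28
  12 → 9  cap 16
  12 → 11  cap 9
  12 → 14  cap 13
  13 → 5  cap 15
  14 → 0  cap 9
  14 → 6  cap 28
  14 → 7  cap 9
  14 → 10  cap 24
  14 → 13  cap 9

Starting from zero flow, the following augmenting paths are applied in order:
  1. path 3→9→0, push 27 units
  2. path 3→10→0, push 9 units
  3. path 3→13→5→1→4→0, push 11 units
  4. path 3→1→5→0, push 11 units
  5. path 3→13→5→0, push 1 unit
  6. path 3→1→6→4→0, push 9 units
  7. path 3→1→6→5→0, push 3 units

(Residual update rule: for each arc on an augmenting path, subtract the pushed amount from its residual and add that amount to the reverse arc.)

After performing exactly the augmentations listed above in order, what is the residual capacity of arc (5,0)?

after path 1 (3→9→0, push 27): res(5,0)=23
after path 2 (3→10→0, push 9): res(5,0)=23
after path 3 (3→13→5→1→4→0, push 11): res(5,0)=23
after path 4 (3→1→5→0, push 11): res(5,0)=12
after path 5 (3→13→5→0, push 1): res(5,0)=11
after path 6 (3→1→6→4→0, push 9): res(5,0)=11
after path 7 (3→1→6→5→0, push 3): res(5,0)=8

Residual capacity of (5,0): 8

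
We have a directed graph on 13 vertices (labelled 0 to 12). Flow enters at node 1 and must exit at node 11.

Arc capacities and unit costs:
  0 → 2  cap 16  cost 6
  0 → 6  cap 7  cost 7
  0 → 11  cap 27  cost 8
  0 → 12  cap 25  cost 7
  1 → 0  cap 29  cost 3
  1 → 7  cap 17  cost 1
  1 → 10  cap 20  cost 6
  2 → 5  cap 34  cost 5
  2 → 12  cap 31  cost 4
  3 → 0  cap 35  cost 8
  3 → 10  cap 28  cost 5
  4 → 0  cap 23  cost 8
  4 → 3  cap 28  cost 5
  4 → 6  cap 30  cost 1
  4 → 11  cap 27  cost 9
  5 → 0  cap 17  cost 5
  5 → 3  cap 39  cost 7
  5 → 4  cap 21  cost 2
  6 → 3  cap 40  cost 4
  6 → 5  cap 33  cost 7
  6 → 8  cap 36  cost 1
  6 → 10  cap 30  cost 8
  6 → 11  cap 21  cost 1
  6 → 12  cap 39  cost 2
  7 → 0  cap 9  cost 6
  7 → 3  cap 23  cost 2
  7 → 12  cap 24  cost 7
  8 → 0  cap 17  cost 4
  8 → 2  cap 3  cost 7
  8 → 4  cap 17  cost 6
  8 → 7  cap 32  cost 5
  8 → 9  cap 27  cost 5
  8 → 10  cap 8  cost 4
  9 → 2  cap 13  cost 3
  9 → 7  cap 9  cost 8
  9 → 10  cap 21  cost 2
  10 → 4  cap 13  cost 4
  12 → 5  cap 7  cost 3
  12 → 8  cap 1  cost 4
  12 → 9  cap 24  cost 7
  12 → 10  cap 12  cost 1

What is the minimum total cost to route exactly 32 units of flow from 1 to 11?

shortest-cost path #1: 1→0→11 push 27 @ unit cost 11 (adds 297)
shortest-cost path #2: 1→0→6→11 push 2 @ unit cost 11 (adds 22)
shortest-cost path #3: 1→10→4→6→11 push 3 @ unit cost 12 (adds 36)
total cost = 355

Minimum cost for 32 units: 355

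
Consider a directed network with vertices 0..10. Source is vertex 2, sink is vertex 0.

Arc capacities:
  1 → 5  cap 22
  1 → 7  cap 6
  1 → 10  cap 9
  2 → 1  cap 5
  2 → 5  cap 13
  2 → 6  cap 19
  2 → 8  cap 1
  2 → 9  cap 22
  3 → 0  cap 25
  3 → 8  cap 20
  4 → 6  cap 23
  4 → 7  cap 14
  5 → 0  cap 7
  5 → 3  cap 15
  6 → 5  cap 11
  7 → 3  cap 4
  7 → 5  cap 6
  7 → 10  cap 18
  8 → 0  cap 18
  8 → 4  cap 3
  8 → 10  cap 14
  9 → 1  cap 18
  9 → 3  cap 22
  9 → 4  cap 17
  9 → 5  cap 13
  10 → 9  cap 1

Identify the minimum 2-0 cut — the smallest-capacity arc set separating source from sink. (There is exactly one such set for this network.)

augment #1: 2→5→0 push 7
augment #2: 2→8→0 push 1
augment #3: 2→5→3→0 push 6
augment #4: 2→9→3→0 push 19
augment #5: 2→9→3→8→0 push 3
augment #6: 2→1→5→3→8→0 push 5
augment #7: 2→6→5→3→8→0 push 4
augment #8: 2→6→5→1→7→3→8→0 push 4
max flow = 49; residual-reachable set from 2 gives S-side
cut edges (S→T): {(2,8), (5,0), (5,3), (7,3), (9,3)} total cap 49

Min-cut arcs: {(2,8), (5,0), (5,3), (7,3), (9,3)} (total capacity 49)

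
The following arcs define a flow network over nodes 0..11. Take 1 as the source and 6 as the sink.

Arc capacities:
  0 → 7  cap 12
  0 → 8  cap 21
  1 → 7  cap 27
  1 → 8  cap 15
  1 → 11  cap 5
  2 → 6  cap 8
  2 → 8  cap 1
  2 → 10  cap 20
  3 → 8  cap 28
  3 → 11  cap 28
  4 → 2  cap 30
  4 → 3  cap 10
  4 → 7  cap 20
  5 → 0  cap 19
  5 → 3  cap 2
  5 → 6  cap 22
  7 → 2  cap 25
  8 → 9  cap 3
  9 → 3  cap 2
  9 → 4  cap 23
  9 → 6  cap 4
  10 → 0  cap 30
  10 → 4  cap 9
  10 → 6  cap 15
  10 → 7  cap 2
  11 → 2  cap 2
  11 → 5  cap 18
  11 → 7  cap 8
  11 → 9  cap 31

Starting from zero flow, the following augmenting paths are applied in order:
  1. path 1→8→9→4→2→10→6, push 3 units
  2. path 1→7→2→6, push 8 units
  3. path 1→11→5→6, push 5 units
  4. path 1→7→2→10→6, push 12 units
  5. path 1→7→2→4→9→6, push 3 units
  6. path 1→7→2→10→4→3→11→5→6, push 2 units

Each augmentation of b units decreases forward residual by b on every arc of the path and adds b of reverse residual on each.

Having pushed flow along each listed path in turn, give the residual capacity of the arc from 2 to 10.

after path 1 (1→8→9→4→2→10→6, push 3): res(2,10)=17
after path 2 (1→7→2→6, push 8): res(2,10)=17
after path 3 (1→11→5→6, push 5): res(2,10)=17
after path 4 (1→7→2→10→6, push 12): res(2,10)=5
after path 5 (1→7→2→4→9→6, push 3): res(2,10)=5
after path 6 (1→7→2→10→4→3→11→5→6, push 2): res(2,10)=3

Residual capacity of (2,10): 3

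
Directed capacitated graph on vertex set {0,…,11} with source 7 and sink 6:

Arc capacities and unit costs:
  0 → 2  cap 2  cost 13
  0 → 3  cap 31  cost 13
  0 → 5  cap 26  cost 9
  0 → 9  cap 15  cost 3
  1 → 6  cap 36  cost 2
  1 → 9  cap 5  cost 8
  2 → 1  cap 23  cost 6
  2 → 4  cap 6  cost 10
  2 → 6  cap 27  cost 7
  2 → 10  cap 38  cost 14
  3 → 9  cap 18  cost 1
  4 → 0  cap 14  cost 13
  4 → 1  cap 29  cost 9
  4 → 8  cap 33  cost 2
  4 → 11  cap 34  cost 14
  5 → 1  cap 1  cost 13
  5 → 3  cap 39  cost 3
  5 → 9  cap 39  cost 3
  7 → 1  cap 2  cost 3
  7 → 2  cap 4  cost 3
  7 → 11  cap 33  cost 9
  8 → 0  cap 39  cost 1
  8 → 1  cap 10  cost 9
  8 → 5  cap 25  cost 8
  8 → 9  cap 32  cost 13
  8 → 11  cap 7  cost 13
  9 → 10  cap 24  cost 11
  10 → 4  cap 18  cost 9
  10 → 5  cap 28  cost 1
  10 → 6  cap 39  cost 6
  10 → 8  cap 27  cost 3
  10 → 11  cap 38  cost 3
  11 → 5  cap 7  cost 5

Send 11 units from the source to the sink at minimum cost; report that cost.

Minimum cost for 11 units: 215

shortest-cost path #1: 7→1→6 push 2 @ unit cost 5 (adds 10)
shortest-cost path #2: 7→2→6 push 4 @ unit cost 10 (adds 40)
shortest-cost path #3: 7→11→5→1→6 push 1 @ unit cost 29 (adds 29)
shortest-cost path #4: 7→11→5→9→10→6 push 4 @ unit cost 34 (adds 136)
total cost = 215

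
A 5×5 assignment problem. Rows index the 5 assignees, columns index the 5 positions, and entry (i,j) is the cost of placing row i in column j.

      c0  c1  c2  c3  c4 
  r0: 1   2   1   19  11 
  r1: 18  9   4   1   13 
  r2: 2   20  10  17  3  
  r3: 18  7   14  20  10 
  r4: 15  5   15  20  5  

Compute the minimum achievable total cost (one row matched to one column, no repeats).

optimal assignment: row0→col2 (cost 1), row1→col3 (cost 1), row2→col0 (cost 2), row3→col1 (cost 7), row4→col4 (cost 5)
total = 1 + 1 + 2 + 7 + 5 = 16

Minimum assignment cost: 16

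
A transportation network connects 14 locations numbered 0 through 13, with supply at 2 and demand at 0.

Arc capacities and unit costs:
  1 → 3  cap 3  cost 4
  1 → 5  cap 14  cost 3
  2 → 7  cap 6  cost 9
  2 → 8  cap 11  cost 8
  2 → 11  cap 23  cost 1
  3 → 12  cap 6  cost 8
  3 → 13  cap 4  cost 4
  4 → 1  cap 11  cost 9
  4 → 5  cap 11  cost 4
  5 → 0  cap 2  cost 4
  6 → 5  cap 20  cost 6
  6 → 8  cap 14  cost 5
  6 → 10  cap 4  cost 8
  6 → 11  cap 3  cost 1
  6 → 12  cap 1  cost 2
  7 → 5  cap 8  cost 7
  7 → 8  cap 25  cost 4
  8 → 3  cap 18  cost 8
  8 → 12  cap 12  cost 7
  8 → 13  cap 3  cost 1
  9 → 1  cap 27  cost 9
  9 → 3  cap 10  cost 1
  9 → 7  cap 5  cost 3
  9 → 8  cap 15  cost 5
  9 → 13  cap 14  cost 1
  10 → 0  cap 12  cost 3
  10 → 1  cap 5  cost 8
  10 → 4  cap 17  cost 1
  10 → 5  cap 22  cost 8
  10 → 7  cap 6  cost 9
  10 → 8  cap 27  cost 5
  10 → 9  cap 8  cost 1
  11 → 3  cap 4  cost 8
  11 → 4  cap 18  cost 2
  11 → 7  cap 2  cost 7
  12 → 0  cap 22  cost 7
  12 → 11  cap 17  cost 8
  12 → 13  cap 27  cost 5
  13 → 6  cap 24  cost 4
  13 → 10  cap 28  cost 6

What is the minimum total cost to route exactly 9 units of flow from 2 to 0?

Minimum cost for 9 units: 164

shortest-cost path #1: 2→11→4→5→0 push 2 @ unit cost 11 (adds 22)
shortest-cost path #2: 2→8→13→10→0 push 3 @ unit cost 18 (adds 54)
shortest-cost path #3: 2→8→12→0 push 4 @ unit cost 22 (adds 88)
total cost = 164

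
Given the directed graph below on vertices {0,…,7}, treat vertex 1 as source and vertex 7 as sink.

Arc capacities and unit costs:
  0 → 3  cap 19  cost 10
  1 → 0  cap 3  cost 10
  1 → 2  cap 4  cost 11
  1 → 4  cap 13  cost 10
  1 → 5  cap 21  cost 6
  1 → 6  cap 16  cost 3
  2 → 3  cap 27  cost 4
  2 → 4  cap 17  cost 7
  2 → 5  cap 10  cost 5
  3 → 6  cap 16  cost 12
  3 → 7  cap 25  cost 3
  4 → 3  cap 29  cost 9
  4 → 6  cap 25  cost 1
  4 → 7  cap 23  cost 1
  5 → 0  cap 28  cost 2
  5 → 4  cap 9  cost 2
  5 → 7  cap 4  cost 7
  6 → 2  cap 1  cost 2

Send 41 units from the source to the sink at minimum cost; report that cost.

Minimum cost for 41 units: 574

shortest-cost path #1: 1→5→4→7 push 9 @ unit cost 9 (adds 81)
shortest-cost path #2: 1→4→7 push 13 @ unit cost 11 (adds 143)
shortest-cost path #3: 1→6→2→3→7 push 1 @ unit cost 12 (adds 12)
shortest-cost path #4: 1→5→7 push 4 @ unit cost 13 (adds 52)
shortest-cost path #5: 1→2→3→7 push 4 @ unit cost 18 (adds 72)
shortest-cost path #6: 1→5→0→3→7 push 8 @ unit cost 21 (adds 168)
shortest-cost path #7: 1→0→3→7 push 2 @ unit cost 23 (adds 46)
total cost = 574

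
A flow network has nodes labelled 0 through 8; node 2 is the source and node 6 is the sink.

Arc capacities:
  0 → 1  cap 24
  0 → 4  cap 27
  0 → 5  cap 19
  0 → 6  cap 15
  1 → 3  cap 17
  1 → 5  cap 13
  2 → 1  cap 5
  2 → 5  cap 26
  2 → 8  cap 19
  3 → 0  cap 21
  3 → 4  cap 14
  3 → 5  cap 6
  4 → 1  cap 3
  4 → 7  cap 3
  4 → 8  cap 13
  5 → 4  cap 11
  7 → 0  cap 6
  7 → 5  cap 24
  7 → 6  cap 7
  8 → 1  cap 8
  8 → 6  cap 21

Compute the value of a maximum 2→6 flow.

augment #1: 2→8→6 bottleneck 19, total now 19
augment #2: 2→1→3→0→6 bottleneck 5, total now 24
augment #3: 2→5→4→7→6 bottleneck 3, total now 27
augment #4: 2→5→4→8→6 bottleneck 2, total now 29
augment #5: 2→5→4→1→3→0→6 bottleneck 3, total now 32
augment #6: 2→5→4→8→1→3→0→6 bottleneck 3, total now 35

Maximum flow value: 35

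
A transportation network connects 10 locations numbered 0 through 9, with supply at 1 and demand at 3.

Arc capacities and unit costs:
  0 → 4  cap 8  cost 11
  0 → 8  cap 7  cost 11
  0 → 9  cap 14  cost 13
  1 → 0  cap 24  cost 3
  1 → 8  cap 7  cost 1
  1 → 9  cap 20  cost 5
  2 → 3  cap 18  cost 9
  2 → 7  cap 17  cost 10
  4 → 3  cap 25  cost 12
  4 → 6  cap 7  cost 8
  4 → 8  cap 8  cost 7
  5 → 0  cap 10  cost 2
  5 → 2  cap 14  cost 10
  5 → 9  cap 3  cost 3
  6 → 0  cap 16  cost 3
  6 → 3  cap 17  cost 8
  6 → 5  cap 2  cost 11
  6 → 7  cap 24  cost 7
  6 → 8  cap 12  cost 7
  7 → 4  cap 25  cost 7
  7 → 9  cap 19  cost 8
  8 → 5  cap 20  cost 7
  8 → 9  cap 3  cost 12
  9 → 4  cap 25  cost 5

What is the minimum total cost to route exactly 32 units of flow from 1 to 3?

shortest-cost path #1: 1→9→4→3 push 20 @ unit cost 22 (adds 440)
shortest-cost path #2: 1→0→4→3 push 5 @ unit cost 26 (adds 130)
shortest-cost path #3: 1→8→5→2→3 push 7 @ unit cost 27 (adds 189)
total cost = 759

Minimum cost for 32 units: 759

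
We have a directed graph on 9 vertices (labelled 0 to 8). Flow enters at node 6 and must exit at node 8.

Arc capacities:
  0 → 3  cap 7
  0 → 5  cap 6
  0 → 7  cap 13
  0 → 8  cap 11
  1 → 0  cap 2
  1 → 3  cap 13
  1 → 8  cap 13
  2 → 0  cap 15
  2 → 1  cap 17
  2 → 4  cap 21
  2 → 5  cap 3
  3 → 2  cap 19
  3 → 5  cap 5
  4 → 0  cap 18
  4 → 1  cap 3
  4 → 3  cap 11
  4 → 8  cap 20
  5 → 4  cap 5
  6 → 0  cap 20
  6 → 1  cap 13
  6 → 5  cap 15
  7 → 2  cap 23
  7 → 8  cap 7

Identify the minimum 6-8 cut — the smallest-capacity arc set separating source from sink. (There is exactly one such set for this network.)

augment #1: 6→0→8 push 11
augment #2: 6→1→8 push 13
augment #3: 6→0→7→8 push 7
augment #4: 6→5→4→8 push 5
augment #5: 6→0→3→2→4→8 push 2
max flow = 38; residual-reachable set from 6 gives S-side
cut edges (S→T): {(5,4), (6,0), (6,1)} total cap 38

Min-cut arcs: {(5,4), (6,0), (6,1)} (total capacity 38)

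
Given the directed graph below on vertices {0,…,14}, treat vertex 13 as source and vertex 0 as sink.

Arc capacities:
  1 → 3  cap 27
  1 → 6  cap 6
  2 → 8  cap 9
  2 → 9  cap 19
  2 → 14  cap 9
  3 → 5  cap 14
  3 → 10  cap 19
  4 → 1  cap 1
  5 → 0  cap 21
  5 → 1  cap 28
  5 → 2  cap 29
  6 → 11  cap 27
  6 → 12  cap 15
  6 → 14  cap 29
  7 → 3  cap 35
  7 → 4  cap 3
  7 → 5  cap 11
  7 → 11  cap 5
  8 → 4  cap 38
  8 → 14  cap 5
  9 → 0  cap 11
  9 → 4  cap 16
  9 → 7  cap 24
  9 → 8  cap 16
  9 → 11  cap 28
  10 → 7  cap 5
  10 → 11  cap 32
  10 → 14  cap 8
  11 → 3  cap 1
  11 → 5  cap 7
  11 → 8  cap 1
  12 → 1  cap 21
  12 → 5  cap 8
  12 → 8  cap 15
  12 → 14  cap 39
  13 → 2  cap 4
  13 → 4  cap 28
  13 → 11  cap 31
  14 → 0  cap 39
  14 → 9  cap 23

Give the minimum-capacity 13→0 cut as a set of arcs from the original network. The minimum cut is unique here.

Min-cut arcs: {(4,1), (11,3), (11,5), (11,8), (13,2)} (total capacity 14)

augment #1: 13→2→9→0 push 4
augment #2: 13→11→5→0 push 7
augment #3: 13→11→3→5→0 push 1
augment #4: 13→11→8→14→0 push 1
augment #5: 13→4→1→3→5→0 push 1
max flow = 14; residual-reachable set from 13 gives S-side
cut edges (S→T): {(4,1), (11,3), (11,5), (11,8), (13,2)} total cap 14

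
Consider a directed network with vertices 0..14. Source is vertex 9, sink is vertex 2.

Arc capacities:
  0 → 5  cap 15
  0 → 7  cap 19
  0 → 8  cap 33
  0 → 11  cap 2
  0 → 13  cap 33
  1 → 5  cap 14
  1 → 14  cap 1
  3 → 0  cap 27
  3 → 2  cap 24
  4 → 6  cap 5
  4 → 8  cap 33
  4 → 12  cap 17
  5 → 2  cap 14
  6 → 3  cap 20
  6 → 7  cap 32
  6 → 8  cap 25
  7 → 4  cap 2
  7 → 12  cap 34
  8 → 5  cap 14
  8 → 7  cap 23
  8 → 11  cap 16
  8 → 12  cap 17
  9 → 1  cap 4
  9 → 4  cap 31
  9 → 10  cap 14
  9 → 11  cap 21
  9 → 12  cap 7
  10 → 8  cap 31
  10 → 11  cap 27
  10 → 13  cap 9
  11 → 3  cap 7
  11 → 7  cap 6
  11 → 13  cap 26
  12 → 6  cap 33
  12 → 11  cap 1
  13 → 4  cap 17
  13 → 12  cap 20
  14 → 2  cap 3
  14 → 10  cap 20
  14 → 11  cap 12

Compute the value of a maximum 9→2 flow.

Maximum flow value: 39

augment #1: 9→1→5→2 bottleneck 4, total now 4
augment #2: 9→11→3→2 bottleneck 7, total now 11
augment #3: 9→4→6→3→2 bottleneck 5, total now 16
augment #4: 9→4→8→5→2 bottleneck 10, total now 26
augment #5: 9→12→6→3→2 bottleneck 7, total now 33
augment #6: 9→4→12→6→3→2 bottleneck 5, total now 38
augment #7: 9→4→8→5→1→14→2 bottleneck 1, total now 39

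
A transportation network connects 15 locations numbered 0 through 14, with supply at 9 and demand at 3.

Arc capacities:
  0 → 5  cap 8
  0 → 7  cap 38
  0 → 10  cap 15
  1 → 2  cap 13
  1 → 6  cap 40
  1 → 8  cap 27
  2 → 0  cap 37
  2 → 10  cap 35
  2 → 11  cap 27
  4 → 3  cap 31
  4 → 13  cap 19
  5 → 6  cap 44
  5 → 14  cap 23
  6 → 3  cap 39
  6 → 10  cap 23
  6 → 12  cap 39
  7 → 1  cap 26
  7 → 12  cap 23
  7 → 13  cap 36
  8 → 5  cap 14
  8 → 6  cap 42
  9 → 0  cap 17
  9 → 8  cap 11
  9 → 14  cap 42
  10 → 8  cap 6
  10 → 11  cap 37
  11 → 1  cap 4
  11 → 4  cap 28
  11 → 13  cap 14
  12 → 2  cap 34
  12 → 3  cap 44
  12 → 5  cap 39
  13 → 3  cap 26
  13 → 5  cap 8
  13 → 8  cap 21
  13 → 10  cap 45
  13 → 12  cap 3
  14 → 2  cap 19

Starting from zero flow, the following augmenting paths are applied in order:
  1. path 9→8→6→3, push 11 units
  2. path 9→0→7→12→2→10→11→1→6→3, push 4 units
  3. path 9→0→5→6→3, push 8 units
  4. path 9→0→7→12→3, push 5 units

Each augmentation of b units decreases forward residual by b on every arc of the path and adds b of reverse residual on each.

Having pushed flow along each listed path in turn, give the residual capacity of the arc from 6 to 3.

after path 1 (9→8→6→3, push 11): res(6,3)=28
after path 2 (9→0→7→12→2→10→11→1→6→3, push 4): res(6,3)=24
after path 3 (9→0→5→6→3, push 8): res(6,3)=16
after path 4 (9→0→7→12→3, push 5): res(6,3)=16

Residual capacity of (6,3): 16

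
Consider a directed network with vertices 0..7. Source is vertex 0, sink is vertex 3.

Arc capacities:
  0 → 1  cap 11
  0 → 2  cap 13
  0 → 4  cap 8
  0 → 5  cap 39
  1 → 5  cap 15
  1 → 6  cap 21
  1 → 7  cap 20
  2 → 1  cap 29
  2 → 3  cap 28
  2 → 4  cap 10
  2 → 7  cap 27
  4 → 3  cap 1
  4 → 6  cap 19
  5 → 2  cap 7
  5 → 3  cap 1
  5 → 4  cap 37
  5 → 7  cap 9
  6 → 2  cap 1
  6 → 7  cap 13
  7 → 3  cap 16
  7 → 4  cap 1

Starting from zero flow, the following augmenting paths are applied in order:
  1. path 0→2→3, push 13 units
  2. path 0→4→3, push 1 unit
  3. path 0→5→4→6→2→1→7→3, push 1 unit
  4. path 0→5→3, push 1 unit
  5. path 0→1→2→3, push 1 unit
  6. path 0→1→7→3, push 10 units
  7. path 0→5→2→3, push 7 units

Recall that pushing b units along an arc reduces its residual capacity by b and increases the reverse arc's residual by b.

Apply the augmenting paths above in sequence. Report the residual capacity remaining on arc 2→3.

after path 1 (0→2→3, push 13): res(2,3)=15
after path 2 (0→4→3, push 1): res(2,3)=15
after path 3 (0→5→4→6→2→1→7→3, push 1): res(2,3)=15
after path 4 (0→5→3, push 1): res(2,3)=15
after path 5 (0→1→2→3, push 1): res(2,3)=14
after path 6 (0→1→7→3, push 10): res(2,3)=14
after path 7 (0→5→2→3, push 7): res(2,3)=7

Residual capacity of (2,3): 7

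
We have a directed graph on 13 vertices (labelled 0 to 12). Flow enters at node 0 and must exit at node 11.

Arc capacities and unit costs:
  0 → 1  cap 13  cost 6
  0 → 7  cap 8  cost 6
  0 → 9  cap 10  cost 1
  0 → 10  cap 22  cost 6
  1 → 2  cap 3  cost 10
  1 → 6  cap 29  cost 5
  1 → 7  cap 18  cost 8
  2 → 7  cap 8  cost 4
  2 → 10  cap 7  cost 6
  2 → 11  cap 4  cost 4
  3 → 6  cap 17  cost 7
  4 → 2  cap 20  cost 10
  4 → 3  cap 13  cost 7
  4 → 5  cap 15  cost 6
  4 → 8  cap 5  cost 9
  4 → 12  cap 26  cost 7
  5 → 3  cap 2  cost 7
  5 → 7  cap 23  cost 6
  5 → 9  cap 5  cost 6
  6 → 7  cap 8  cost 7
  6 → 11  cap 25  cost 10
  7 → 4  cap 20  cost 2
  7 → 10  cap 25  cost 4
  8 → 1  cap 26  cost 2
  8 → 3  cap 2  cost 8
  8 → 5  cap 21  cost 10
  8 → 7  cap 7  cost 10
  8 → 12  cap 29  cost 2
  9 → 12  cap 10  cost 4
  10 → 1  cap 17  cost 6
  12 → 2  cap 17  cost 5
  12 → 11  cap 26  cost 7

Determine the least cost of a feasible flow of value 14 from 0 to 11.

shortest-cost path #1: 0→9→12→11 push 10 @ unit cost 12 (adds 120)
shortest-cost path #2: 0→1→2→11 push 3 @ unit cost 20 (adds 60)
shortest-cost path #3: 0→1→6→11 push 1 @ unit cost 21 (adds 21)
total cost = 201

Minimum cost for 14 units: 201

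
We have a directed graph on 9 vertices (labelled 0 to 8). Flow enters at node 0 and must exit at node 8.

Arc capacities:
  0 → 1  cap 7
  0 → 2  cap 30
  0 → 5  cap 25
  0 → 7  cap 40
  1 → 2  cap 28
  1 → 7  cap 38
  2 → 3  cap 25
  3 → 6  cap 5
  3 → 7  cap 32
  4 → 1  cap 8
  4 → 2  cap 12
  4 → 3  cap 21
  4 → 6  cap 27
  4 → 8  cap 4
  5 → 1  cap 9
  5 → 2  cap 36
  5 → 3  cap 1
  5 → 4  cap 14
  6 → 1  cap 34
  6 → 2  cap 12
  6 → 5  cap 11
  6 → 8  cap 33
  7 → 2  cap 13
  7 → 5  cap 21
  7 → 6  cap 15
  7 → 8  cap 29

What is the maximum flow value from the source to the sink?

augment #1: 0→7→8 bottleneck 29, total now 29
augment #2: 0→5→4→8 bottleneck 4, total now 33
augment #3: 0→7→6→8 bottleneck 11, total now 44
augment #4: 0→1→7→6→8 bottleneck 4, total now 48
augment #5: 0→2→3→6→8 bottleneck 5, total now 53
augment #6: 0→5→4→6→8 bottleneck 10, total now 63

Maximum flow value: 63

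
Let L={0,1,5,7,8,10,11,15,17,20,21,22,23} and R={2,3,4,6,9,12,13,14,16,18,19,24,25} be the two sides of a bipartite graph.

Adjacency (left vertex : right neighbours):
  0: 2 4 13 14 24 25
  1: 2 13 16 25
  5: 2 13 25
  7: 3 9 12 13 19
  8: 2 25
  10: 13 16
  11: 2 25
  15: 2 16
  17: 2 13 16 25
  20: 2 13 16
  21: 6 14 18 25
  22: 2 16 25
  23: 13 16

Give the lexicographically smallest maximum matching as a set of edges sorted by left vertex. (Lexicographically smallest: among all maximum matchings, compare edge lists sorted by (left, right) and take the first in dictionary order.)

Lex-smallest maximum matching: {(0,4), (1,2), (5,13), (7,3), (8,25), (10,16), (21,6)}

|M| = 7 (so the lex-smallest maximum matching has 7 edges)
process left vertices in ascending order; for each, take the smallest-labelled available neighbour that still permits 7 edges overall, or leave it unmatched if none does
lex-smallest matching: {0-4, 1-2, 5-13, 7-3, 8-25, 10-16, 21-6}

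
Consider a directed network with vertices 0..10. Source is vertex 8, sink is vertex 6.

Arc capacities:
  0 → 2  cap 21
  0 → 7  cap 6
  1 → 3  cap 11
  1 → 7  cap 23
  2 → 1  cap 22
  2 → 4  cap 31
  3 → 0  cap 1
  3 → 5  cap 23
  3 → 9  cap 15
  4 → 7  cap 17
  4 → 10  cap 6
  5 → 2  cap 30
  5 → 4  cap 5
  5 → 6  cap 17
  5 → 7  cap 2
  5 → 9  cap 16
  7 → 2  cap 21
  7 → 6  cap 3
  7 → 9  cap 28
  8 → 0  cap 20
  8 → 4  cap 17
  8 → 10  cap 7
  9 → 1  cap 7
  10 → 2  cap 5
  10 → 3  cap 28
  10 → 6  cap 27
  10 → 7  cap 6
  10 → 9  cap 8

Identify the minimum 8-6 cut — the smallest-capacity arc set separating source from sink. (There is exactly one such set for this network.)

augment #1: 8→10→6 push 7
augment #2: 8→0→7→6 push 3
augment #3: 8→4→10→6 push 6
augment #4: 8→0→2→1→3→5→6 push 11
max flow = 27; residual-reachable set from 8 gives S-side
cut edges (S→T): {(1,3), (4,10), (7,6), (8,10)} total cap 27

Min-cut arcs: {(1,3), (4,10), (7,6), (8,10)} (total capacity 27)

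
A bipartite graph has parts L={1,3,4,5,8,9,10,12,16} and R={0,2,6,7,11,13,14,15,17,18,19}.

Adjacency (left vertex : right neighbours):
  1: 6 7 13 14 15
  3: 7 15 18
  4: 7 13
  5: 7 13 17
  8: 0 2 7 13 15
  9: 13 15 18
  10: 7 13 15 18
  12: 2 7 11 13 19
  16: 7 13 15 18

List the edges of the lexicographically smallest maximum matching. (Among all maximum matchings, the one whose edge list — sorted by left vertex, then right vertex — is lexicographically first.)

|M| = 8 (so the lex-smallest maximum matching has 8 edges)
process left vertices in ascending order; for each, take the smallest-labelled available neighbour that still permits 8 edges overall, or leave it unmatched if none does
lex-smallest matching: {1-6, 3-7, 4-13, 5-17, 8-0, 9-15, 10-18, 12-2}

Lex-smallest maximum matching: {(1,6), (3,7), (4,13), (5,17), (8,0), (9,15), (10,18), (12,2)}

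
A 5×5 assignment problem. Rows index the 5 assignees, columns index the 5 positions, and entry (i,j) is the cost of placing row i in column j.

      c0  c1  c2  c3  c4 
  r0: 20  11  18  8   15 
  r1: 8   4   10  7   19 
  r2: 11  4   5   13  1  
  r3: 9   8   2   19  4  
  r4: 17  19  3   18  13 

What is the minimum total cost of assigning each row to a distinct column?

Minimum assignment cost: 25

optimal assignment: row0→col3 (cost 8), row1→col1 (cost 4), row2→col4 (cost 1), row3→col0 (cost 9), row4→col2 (cost 3)
total = 8 + 4 + 1 + 9 + 3 = 25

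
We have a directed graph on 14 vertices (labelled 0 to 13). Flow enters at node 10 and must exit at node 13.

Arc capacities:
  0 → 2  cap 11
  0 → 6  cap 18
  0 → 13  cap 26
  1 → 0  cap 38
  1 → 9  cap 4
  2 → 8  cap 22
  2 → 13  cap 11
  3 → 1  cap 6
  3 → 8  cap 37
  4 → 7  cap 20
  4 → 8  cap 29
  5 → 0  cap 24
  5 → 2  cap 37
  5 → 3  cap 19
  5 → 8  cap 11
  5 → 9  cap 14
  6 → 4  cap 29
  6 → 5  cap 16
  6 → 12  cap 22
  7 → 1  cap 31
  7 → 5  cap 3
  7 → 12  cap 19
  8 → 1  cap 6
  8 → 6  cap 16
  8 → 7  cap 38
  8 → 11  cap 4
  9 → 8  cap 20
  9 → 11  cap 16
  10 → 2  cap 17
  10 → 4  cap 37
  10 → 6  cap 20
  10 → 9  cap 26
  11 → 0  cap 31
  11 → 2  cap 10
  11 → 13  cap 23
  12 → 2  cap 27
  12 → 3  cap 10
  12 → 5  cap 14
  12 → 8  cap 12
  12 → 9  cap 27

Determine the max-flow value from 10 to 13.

augment #1: 10→2→13 bottleneck 11, total now 11
augment #2: 10→9→11→13 bottleneck 16, total now 27
augment #3: 10→2→8→11→13 bottleneck 4, total now 31
augment #4: 10→6→5→0→13 bottleneck 16, total now 47
augment #5: 10→2→8→1→0→13 bottleneck 2, total now 49
augment #6: 10→4→7→1→0→13 bottleneck 8, total now 57

Maximum flow value: 57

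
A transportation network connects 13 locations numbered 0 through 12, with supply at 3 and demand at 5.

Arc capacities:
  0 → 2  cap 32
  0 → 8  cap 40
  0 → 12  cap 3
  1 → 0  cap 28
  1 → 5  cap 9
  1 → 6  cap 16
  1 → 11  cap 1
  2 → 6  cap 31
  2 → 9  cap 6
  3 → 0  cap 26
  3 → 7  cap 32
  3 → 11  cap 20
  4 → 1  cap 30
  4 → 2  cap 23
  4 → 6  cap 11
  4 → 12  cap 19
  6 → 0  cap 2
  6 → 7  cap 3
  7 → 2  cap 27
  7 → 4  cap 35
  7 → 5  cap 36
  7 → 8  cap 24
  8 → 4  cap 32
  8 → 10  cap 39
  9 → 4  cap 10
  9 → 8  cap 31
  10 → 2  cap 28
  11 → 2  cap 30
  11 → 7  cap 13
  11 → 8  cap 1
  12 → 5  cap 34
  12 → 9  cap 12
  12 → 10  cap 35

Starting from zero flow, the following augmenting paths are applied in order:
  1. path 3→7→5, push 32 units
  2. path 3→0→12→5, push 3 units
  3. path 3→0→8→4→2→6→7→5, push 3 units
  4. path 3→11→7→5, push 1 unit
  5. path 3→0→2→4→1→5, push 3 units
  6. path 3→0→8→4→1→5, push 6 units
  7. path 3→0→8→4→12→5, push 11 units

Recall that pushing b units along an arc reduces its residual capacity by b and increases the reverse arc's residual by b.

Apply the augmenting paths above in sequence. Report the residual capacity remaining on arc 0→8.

after path 1 (3→7→5, push 32): res(0,8)=40
after path 2 (3→0→12→5, push 3): res(0,8)=40
after path 3 (3→0→8→4→2→6→7→5, push 3): res(0,8)=37
after path 4 (3→11→7→5, push 1): res(0,8)=37
after path 5 (3→0→2→4→1→5, push 3): res(0,8)=37
after path 6 (3→0→8→4→1→5, push 6): res(0,8)=31
after path 7 (3→0→8→4→12→5, push 11): res(0,8)=20

Residual capacity of (0,8): 20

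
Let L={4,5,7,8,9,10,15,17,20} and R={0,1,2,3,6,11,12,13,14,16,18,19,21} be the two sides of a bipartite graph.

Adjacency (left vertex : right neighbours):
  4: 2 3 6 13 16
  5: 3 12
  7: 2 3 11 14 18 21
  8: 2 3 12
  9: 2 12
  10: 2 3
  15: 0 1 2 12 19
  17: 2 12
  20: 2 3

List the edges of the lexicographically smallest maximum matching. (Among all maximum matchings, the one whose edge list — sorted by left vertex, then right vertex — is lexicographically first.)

|M| = 6 (so the lex-smallest maximum matching has 6 edges)
process left vertices in ascending order; for each, take the smallest-labelled available neighbour that still permits 6 edges overall, or leave it unmatched if none does
lex-smallest matching: {4-6, 5-3, 7-11, 8-2, 9-12, 15-0}

Lex-smallest maximum matching: {(4,6), (5,3), (7,11), (8,2), (9,12), (15,0)}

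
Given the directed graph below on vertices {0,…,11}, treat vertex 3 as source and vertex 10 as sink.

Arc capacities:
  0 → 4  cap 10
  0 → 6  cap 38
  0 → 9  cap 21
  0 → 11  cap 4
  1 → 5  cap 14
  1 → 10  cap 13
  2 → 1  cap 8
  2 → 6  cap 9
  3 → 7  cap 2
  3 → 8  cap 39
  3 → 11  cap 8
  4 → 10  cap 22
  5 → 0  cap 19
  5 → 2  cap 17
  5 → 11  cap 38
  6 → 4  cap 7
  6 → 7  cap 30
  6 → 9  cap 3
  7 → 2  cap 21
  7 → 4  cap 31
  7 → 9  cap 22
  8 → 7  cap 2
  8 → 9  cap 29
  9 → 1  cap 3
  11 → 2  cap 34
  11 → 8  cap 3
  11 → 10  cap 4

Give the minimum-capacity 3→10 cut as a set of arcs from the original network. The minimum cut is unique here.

augment #1: 3→11→10 push 4
augment #2: 3→7→4→10 push 2
augment #3: 3→8→7→4→10 push 2
augment #4: 3→8→9→1→10 push 3
augment #5: 3→11→2→1→10 push 4
max flow = 15; residual-reachable set from 3 gives S-side
cut edges (S→T): {(3,7), (3,11), (8,7), (9,1)} total cap 15

Min-cut arcs: {(3,7), (3,11), (8,7), (9,1)} (total capacity 15)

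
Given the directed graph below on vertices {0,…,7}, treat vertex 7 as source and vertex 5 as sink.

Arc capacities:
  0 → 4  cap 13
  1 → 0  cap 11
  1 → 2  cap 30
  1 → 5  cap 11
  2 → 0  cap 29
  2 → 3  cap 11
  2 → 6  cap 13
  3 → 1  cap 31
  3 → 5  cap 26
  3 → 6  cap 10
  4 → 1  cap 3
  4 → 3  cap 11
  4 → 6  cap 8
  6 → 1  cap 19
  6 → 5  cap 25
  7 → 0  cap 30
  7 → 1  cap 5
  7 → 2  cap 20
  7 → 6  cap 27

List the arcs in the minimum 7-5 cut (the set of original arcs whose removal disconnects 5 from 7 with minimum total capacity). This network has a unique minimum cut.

augment #1: 7→1→5 push 5
augment #2: 7→6→5 push 25
augment #3: 7→2→3→5 push 11
augment #4: 7→6→1→5 push 2
augment #5: 7→0→4→1→5 push 3
augment #6: 7→0→4→3→5 push 10
augment #7: 7→2→6→1→5 push 1
augment #8: 7→2→6→1→4→3→5 push 1
max flow = 58; residual-reachable set from 7 gives S-side
cut edges (S→T): {(1,5), (2,3), (4,3), (6,5)} total cap 58

Min-cut arcs: {(1,5), (2,3), (4,3), (6,5)} (total capacity 58)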